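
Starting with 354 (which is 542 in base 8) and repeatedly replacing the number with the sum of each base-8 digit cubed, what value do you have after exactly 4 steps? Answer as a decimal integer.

354 = (5,4,2)_8 → 5³ + 4³ + 2³ = 125 + 64 + 8 = 197
197 = (3,0,5)_8 → 3³ + 0³ + 5³ = 27 + 0 + 125 = 152
152 = (2,3,0)_8 → 2³ + 3³ + 0³ = 8 + 27 + 0 = 35
35 = (4,3)_8 → 4³ + 3³ = 64 + 27 = 91

91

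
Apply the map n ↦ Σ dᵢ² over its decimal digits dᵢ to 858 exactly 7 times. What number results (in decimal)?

858 → 153
153 → 35
35 → 34
34 → 25
25 → 29
29 → 85
85 → 89

89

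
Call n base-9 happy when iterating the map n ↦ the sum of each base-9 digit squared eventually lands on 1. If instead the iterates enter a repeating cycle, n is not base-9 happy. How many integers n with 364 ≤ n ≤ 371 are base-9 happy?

1

364: 364 → 48 → 34 → 58 → 52 → 74 → 68 → 74  — not base-9 happy
365: 365 → 57 → 45 → 25 → 53 → 89 → 65 → 53  — not base-9 happy
366: 366 → 68 → 74 → 68  — not base-9 happy
367: 367 → 81 → 1  — base-9 happy
368: 368 → 96 → 38 → 20 → 8 → 64 → 50 → 50  — not base-9 happy
369: 369 → 41 → 41  — not base-9 happy
370: 370 → 42 → 52 → 74 → 68 → 74  — not base-9 happy
371: 371 → 45 → 25 → 53 → 89 → 65 → 53  — not base-9 happy
base-9 happy: 367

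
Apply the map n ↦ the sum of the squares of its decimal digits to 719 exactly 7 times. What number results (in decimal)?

58

719 → 7² + 1² + 9² = 131
131 → 1² + 3² + 1² = 11
11 → 1² + 1² = 2
2 → 2² = 4
4 → 4² = 16
16 → 1² + 6² = 37
37 → 3² + 7² = 58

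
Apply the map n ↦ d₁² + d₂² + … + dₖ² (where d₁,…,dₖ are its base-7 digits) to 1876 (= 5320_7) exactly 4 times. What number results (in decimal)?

1876 = (5,3,2,0)_7 → 5² + 3² + 2² + 0² = 25 + 9 + 4 + 0 = 38
38 = (5,3)_7 → 5² + 3² = 25 + 9 = 34
34 = (4,6)_7 → 4² + 6² = 16 + 36 = 52
52 = (1,0,3)_7 → 1² + 0² + 3² = 1 + 0 + 9 = 10

10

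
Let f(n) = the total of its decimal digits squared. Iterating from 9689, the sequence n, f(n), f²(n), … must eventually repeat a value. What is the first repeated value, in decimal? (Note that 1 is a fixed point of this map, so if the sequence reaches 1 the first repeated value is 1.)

9689 → 9² + 6² + 8² + 9² = 81 + 36 + 64 + 81 = 262
262 → 2² + 6² + 2² = 4 + 36 + 4 = 44
44 → 4² + 4² = 16 + 16 = 32
32 → 3² + 2² = 9 + 4 = 13
13 → 1² + 3² = 1 + 9 = 10
10 → 1² + 0² = 1 + 0 = 1  — reached the fixed point 1.
1 → 1, so 1 is the first repeated value.

1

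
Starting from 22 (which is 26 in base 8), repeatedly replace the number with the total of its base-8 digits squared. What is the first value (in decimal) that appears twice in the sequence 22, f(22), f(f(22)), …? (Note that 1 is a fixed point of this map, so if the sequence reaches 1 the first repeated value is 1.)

22 = (2,6)_8 → 2² + 6² = 40
40 = (5,0)_8 → 5² + 0² = 25
25 = (3,1)_8 → 3² + 1² = 10
10 = (1,2)_8 → 1² + 2² = 5
5 = (5)_8 → 5² = 25  — 25 already appeared earlier.

25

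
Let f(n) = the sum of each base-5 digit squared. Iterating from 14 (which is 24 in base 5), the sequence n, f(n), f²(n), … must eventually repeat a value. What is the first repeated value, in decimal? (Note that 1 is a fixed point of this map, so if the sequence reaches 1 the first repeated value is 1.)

14 = (2,4)_5 → 2² + 4² = 20
20 = (4,0)_5 → 4² + 0² = 16
16 = (3,1)_5 → 3² + 1² = 10
10 = (2,0)_5 → 2² + 0² = 4
4 = (4)_5 → 4² = 16  — 16 already appeared earlier.

16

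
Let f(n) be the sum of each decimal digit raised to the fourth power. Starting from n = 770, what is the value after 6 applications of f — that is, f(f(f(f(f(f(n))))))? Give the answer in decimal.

770 → 7⁴ + 7⁴ + 0⁴ = 2401 + 2401 + 0 = 4802
4802 → 4⁴ + 8⁴ + 0⁴ + 2⁴ = 256 + 4096 + 0 + 16 = 4368
4368 → 4⁴ + 3⁴ + 6⁴ + 8⁴ = 256 + 81 + 1296 + 4096 = 5729
5729 → 5⁴ + 7⁴ + 2⁴ + 9⁴ = 625 + 2401 + 16 + 6561 = 9603
9603 → 9⁴ + 6⁴ + 0⁴ + 3⁴ = 6561 + 1296 + 0 + 81 = 7938
7938 → 7⁴ + 9⁴ + 3⁴ + 8⁴ = 2401 + 6561 + 81 + 4096 = 13139

13139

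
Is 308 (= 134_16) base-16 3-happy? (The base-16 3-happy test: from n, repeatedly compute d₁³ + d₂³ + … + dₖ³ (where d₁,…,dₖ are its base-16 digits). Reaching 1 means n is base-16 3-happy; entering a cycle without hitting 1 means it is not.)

308 = (1,3,4)_16 → 1³ + 3³ + 4³ = 1 + 27 + 64 = 92
92 = (5,12)_16 → 5³ + 12³ = 125 + 1728 = 1853
1853 = (7,3,13)_16 → 7³ + 3³ + 13³ = 343 + 27 + 2197 = 2567
2567 = (10,0,7)_16 → 10³ + 0³ + 7³ = 1000 + 0 + 343 = 1343
1343 = (5,3,15)_16 → 5³ + 3³ + 15³ = 125 + 27 + 3375 = 3527
3527 = (13,12,7)_16 → 13³ + 12³ + 7³ = 2197 + 1728 + 343 = 4268
4268 = (1,0,10,12)_16 → 1³ + 0³ + 10³ + 12³ = 1 + 0 + 1000 + 1728 = 2729
2729 = (10,10,9)_16 → 10³ + 10³ + 9³ = 1000 + 1000 + 729 = 2729  — 2729 already seen; the sequence cycles without reaching 1.

not base-16 3-happy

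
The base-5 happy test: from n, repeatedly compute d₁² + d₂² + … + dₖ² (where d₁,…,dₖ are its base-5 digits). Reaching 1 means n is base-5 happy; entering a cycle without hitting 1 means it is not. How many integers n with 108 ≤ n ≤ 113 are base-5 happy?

1

108: 108 → 26 → 2 → 4 → 16 → 10 → 4  — not base-5 happy
109: 109 → 33 → 11 → 5 → 1  — base-5 happy
110: 110 → 20 → 16 → 10 → 4 → 16  — not base-5 happy
111: 111 → 21 → 17 → 13 → 13  — not base-5 happy
112: 112 → 24 → 32 → 6 → 2 → 4 → 16 → 10 → 4  — not base-5 happy
113: 113 → 29 → 17 → 13 → 13  — not base-5 happy
base-5 happy: 109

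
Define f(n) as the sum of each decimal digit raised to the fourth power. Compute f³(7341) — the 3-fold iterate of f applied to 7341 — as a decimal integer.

13747

7341 → 7⁴ + 3⁴ + 4⁴ + 1⁴ = 2739
2739 → 2⁴ + 7⁴ + 3⁴ + 9⁴ = 9059
9059 → 9⁴ + 0⁴ + 5⁴ + 9⁴ = 13747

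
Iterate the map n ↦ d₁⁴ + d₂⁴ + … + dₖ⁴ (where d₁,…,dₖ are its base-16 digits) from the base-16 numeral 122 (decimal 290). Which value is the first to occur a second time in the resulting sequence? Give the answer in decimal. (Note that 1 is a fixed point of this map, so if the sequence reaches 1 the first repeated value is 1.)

1

290 = (1,2,2)_16 → 1⁴ + 2⁴ + 2⁴ = 33
33 = (2,1)_16 → 2⁴ + 1⁴ = 17
17 = (1,1)_16 → 1⁴ + 1⁴ = 2
2 = (2)_16 → 2⁴ = 16
16 = (1,0)_16 → 1⁴ + 0⁴ = 1  — reached the fixed point 1.
1 → 1, so 1 is the first repeated value.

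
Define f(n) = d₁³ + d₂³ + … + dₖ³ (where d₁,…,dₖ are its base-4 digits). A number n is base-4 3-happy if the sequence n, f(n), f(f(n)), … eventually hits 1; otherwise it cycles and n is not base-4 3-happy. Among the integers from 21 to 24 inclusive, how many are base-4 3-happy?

21: 21 → 3 → 27 → 36 → 9 → 9  — not base-4 3-happy
22: 22 → 10 → 16 → 1  — base-4 3-happy
23: 23 → 29 → 29  — not base-4 3-happy
24: 24 → 9 → 9  — not base-4 3-happy
base-4 3-happy: 22

1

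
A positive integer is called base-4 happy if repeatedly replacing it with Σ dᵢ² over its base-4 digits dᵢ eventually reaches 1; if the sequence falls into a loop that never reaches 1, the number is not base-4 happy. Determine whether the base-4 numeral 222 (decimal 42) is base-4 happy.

42 = (2,2,2)_4 → 2² + 2² + 2² = 12
12 = (3,0)_4 → 3² + 0² = 9
9 = (2,1)_4 → 2² + 1² = 5
5 = (1,1)_4 → 1² + 1² = 2
2 = (2)_4 → 2² = 4
4 = (1,0)_4 → 1² + 0² = 1  — reached 1.

base-4 happy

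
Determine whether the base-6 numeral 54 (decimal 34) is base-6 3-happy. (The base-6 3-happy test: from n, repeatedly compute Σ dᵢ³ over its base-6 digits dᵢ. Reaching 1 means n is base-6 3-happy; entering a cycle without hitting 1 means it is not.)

34 = (5,4)_6 → 5³ + 4³ = 125 + 64 = 189
189 = (5,1,3)_6 → 5³ + 1³ + 3³ = 125 + 1 + 27 = 153
153 = (4,1,3)_6 → 4³ + 1³ + 3³ = 64 + 1 + 27 = 92
92 = (2,3,2)_6 → 2³ + 3³ + 2³ = 8 + 27 + 8 = 43
43 = (1,1,1)_6 → 1³ + 1³ + 1³ = 1 + 1 + 1 = 3
3 = (3)_6 → 3³ = 27
27 = (4,3)_6 → 4³ + 3³ = 64 + 27 = 91
91 = (2,3,1)_6 → 2³ + 3³ + 1³ = 8 + 27 + 1 = 36
36 = (1,0,0)_6 → 1³ + 0³ + 0³ = 1 + 0 + 0 = 1  — reached 1.

base-6 3-happy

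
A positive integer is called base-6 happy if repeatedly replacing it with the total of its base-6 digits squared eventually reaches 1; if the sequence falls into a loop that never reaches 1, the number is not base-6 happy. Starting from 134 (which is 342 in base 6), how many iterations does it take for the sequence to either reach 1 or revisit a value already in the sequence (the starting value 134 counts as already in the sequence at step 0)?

134 = (3,4,2)_6 → 3² + 4² + 2² = 29
29 = (4,5)_6 → 4² + 5² = 41
41 = (1,0,5)_6 → 1² + 0² + 5² = 26
26 = (4,2)_6 → 4² + 2² = 20
20 = (3,2)_6 → 3² + 2² = 13
13 = (2,1)_6 → 2² + 1² = 5
5 = (5)_6 → 5² = 25
25 = (4,1)_6 → 4² + 1² = 17
17 = (2,5)_6 → 2² + 5² = 29  — 29 repeats.
That took 9 steps.

9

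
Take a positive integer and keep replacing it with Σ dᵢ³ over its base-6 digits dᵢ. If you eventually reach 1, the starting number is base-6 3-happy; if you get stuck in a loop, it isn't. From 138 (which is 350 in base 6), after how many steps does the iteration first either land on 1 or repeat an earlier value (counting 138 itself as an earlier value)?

7

138 = (3,5,0)_6 → 3³ + 5³ + 0³ = 27 + 125 + 0 = 152
152 = (4,1,2)_6 → 4³ + 1³ + 2³ = 64 + 1 + 8 = 73
73 = (2,0,1)_6 → 2³ + 0³ + 1³ = 8 + 0 + 1 = 9
9 = (1,3)_6 → 1³ + 3³ = 1 + 27 = 28
28 = (4,4)_6 → 4³ + 4³ = 64 + 64 = 128
128 = (3,3,2)_6 → 3³ + 3³ + 2³ = 27 + 27 + 8 = 62
62 = (1,4,2)_6 → 1³ + 4³ + 2³ = 1 + 64 + 8 = 73  — 73 repeats.
That took 7 steps.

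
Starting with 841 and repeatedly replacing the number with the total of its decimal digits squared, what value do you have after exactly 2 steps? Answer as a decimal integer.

841 → 8² + 4² + 1² = 81
81 → 8² + 1² = 65

65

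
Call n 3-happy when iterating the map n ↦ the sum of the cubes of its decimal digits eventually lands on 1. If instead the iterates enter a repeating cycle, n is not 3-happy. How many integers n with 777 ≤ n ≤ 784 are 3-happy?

777: 777 → 1029 → 738 → 882 → 1032 → 36 → 243 → 99 → 1458 → 702 → 351 → 153 → 153  — not 3-happy
778: 778 → 1198 → 1243 → 100 → 1  — 3-happy
779: 779 → 1415 → 191 → 731 → 371 → 371  — not 3-happy
780: 780 → 855 → 762 → 567 → 684 → 792 → 1080 → 513 → 153 → 153  — not 3-happy
781: 781 → 856 → 853 → 664 → 496 → 1009 → 730 → 370 → 370  — not 3-happy
782: 782 → 863 → 755 → 593 → 881 → 1025 → 134 → 92 → 737 → 713 → 371 → 371  — not 3-happy
783: 783 → 882 → 1032 → 36 → 243 → 99 → 1458 → 702 → 351 → 153 → 153  — not 3-happy
784: 784 → 919 → 1459 → 919  — not 3-happy
3-happy: 778

1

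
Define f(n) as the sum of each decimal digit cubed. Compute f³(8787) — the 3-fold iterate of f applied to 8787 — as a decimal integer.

216

8787 → 1710
1710 → 345
345 → 216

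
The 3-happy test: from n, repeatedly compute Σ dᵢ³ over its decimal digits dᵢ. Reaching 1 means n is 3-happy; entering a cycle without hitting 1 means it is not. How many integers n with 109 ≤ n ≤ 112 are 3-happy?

109: 109 → 730 → 370 → 370  (repeats 370)
110: 110 → 2 → 8 → 512 → 134 → 92 → 737 → 713 → 371 → 371  (repeats 371)
111: 111 → 3 → 27 → 351 → 153 → 153  (repeats 153)
112: 112 → 10 → 1  (reaches 1)
3-happy: 112

1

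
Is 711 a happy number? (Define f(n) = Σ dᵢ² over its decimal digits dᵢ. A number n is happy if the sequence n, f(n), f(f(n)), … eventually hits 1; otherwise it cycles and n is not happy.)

not happy

711 → 51
51 → 26
26 → 40
40 → 16
16 → 37
37 → 58
58 → 89
89 → 145
145 → 42
42 → 20
20 → 4
4 → 16  — 16 already seen; the sequence cycles without reaching 1.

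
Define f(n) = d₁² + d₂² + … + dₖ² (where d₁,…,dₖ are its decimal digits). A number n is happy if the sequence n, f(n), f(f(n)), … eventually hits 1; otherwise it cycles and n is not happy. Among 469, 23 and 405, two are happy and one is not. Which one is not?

405

469: 469 → 133 → 19 → 82 → 68 → 100 → 1  — reaches 1 (happy)
23: 23 → 13 → 10 → 1  — reaches 1 (happy)
405: 405 → 41 → 17 → 50 → 25 → 29 → 85 → 89 → 145 → 42 → 20 → 4 → 16 → 37 → 58 → 89  — repeats 89 (not happy)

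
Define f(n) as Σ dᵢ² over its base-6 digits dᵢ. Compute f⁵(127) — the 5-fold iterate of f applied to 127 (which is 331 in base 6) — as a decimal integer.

127 = (3,3,1)_6 → 3² + 3² + 1² = 9 + 9 + 1 = 19
19 = (3,1)_6 → 3² + 1² = 9 + 1 = 10
10 = (1,4)_6 → 1² + 4² = 1 + 16 = 17
17 = (2,5)_6 → 2² + 5² = 4 + 25 = 29
29 = (4,5)_6 → 4² + 5² = 16 + 25 = 41

41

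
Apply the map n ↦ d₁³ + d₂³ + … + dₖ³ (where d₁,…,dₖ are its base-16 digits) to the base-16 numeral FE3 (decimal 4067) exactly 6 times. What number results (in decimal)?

4067 = (15,14,3)_16 → 15³ + 14³ + 3³ = 6146
6146 = (1,8,0,2)_16 → 1³ + 8³ + 0³ + 2³ = 521
521 = (2,0,9)_16 → 2³ + 0³ + 9³ = 737
737 = (2,14,1)_16 → 2³ + 14³ + 1³ = 2753
2753 = (10,12,1)_16 → 10³ + 12³ + 1³ = 2729
2729 = (10,10,9)_16 → 10³ + 10³ + 9³ = 2729

2729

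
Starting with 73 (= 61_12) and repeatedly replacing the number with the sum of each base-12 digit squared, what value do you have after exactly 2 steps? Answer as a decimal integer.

10

73 = (6,1)_12 → 37
37 = (3,1)_12 → 10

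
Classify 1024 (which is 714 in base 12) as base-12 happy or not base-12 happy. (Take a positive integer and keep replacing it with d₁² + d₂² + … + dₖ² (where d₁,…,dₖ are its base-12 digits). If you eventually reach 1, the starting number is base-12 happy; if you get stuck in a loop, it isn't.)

1024 = (7,1,4)_12 → 7² + 1² + 4² = 49 + 1 + 16 = 66
66 = (5,6)_12 → 5² + 6² = 25 + 36 = 61
61 = (5,1)_12 → 5² + 1² = 25 + 1 = 26
26 = (2,2)_12 → 2² + 2² = 4 + 4 = 8
8 = (8)_12 → 8² = 64
64 = (5,4)_12 → 5² + 4² = 25 + 16 = 41
41 = (3,5)_12 → 3² + 5² = 9 + 25 = 34
34 = (2,10)_12 → 2² + 10² = 4 + 100 = 104
104 = (8,8)_12 → 8² + 8² = 64 + 64 = 128
128 = (10,8)_12 → 10² + 8² = 100 + 64 = 164
164 = (1,1,8)_12 → 1² + 1² + 8² = 1 + 1 + 64 = 66  — 66 already seen; the sequence cycles without reaching 1.

not base-12 happy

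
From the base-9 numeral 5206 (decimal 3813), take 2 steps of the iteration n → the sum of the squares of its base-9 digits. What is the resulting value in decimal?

53

3813 = (5,2,0,6)_9 → 5² + 2² + 0² + 6² = 25 + 4 + 0 + 36 = 65
65 = (7,2)_9 → 7² + 2² = 49 + 4 = 53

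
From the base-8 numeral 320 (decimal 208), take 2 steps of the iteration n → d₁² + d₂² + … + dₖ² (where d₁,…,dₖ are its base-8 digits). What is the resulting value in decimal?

208 = (3,2,0)_8 → 3² + 2² + 0² = 13
13 = (1,5)_8 → 1² + 5² = 26

26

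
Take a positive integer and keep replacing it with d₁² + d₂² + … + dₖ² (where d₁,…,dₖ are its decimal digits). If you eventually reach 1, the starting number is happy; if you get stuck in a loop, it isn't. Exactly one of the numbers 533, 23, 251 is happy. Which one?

23

533: 533 → 43 → 25 → 29 → 85 → 89 → 145 → 42 → 20 → 4 → 16 → 37 → 58 → 89  — repeats 89 (not happy)
23: 23 → 13 → 10 → 1  — reaches 1 (happy)
251: 251 → 30 → 9 → 81 → 65 → 61 → 37 → 58 → 89 → 145 → 42 → 20 → 4 → 16 → 37  — repeats 37 (not happy)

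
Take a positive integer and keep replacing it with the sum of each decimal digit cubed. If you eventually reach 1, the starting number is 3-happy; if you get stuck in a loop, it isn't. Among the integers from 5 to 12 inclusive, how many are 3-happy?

1

5: 5 → 125 → 134 → 92 → 737 → 713 → 371 → 371  — not 3-happy
6: 6 → 216 → 225 → 141 → 66 → 432 → 99 → 1458 → 702 → 351 → 153 → 153  — not 3-happy
7: 7 → 343 → 118 → 514 → 190 → 730 → 370 → 370  — not 3-happy
8: 8 → 512 → 134 → 92 → 737 → 713 → 371 → 371  — not 3-happy
9: 9 → 729 → 1080 → 513 → 153 → 153  — not 3-happy
10: 10 → 1  — 3-happy
11: 11 → 2 → 8 → 512 → 134 → 92 → 737 → 713 → 371 → 371  — not 3-happy
12: 12 → 9 → 729 → 1080 → 513 → 153 → 153  — not 3-happy
3-happy: 10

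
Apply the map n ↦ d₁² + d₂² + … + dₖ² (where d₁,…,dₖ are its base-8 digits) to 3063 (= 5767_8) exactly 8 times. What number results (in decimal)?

3063 = (5,7,6,7)_8 → 159
159 = (2,3,7)_8 → 62
62 = (7,6)_8 → 85
85 = (1,2,5)_8 → 30
30 = (3,6)_8 → 45
45 = (5,5)_8 → 50
50 = (6,2)_8 → 40
40 = (5,0)_8 → 25

25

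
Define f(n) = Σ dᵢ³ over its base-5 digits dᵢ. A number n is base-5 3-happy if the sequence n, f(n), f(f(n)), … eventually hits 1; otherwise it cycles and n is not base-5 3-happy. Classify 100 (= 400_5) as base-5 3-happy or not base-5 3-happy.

not base-5 3-happy

100 = (4,0,0)_5 → 64
64 = (2,2,4)_5 → 80
80 = (3,1,0)_5 → 28
28 = (1,0,3)_5 → 28  — 28 already seen; the sequence cycles without reaching 1.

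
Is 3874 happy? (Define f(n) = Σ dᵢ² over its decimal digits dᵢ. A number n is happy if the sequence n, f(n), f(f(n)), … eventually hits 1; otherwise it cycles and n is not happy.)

3874 → 3² + 8² + 7² + 4² = 9 + 64 + 49 + 16 = 138
138 → 1² + 3² + 8² = 1 + 9 + 64 = 74
74 → 7² + 4² = 49 + 16 = 65
65 → 6² + 5² = 36 + 25 = 61
61 → 6² + 1² = 36 + 1 = 37
37 → 3² + 7² = 9 + 49 = 58
58 → 5² + 8² = 25 + 64 = 89
89 → 8² + 9² = 64 + 81 = 145
145 → 1² + 4² + 5² = 1 + 16 + 25 = 42
42 → 4² + 2² = 16 + 4 = 20
20 → 2² + 0² = 4 + 0 = 4
4 → 4² = 16
16 → 1² + 6² = 1 + 36 = 37  — 37 already seen; the sequence cycles without reaching 1.

not happy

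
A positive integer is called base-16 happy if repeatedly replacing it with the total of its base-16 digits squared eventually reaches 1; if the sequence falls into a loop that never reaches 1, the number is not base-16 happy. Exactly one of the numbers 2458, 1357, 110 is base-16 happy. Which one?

2458: 2458 → 262 → 37 → 29 → 170 → 200 → 208 → 169 → 181 → 146 → 85 → 50 → 13 → 169  — repeats 169 (not base-16 happy)
1357: 1357 → 210 → 173 → 269 → 170 → 200 → 208 → 169 → 181 → 146 → 85 → 50 → 13 → 169  — repeats 169 (not base-16 happy)
110: 110 → 232 → 260 → 17 → 2 → 4 → 16 → 1  — reaches 1 (base-16 happy)

110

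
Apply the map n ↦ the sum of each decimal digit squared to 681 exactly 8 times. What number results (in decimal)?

145

681 → 6² + 8² + 1² = 101
101 → 1² + 0² + 1² = 2
2 → 2² = 4
4 → 4² = 16
16 → 1² + 6² = 37
37 → 3² + 7² = 58
58 → 5² + 8² = 89
89 → 8² + 9² = 145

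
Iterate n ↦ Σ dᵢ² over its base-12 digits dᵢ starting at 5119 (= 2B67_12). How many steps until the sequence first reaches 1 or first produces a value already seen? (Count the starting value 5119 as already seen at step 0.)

4

5119 = (2,11,6,7)_12 → 2² + 11² + 6² + 7² = 4 + 121 + 36 + 49 = 210
210 = (1,5,6)_12 → 1² + 5² + 6² = 1 + 25 + 36 = 62
62 = (5,2)_12 → 5² + 2² = 25 + 4 = 29
29 = (2,5)_12 → 2² + 5² = 4 + 25 = 29  — 29 repeats.
That took 4 steps.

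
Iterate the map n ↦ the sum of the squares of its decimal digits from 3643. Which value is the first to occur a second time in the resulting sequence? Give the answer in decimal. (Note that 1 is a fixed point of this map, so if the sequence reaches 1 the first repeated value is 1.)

1

3643 → 70
70 → 49
49 → 97
97 → 130
130 → 10
10 → 1  — reached the fixed point 1.
1 → 1, so 1 is the first repeated value.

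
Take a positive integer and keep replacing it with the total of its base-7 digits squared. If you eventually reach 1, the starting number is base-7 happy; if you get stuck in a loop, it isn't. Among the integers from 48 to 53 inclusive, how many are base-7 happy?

48: 48 → 72 → 14 → 4 → 16 → 8 → 2 → 4  — not base-7 happy
49: 49 → 1  — base-7 happy
50: 50 → 2 → 4 → 16 → 8 → 2  — not base-7 happy
51: 51 → 5 → 25 → 25  — not base-7 happy
52: 52 → 10 → 10  — not base-7 happy
53: 53 → 17 → 13 → 37 → 29 → 17  — not base-7 happy
base-7 happy: 49

1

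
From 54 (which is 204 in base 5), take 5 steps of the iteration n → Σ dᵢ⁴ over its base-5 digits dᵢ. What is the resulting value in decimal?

338

54 = (2,0,4)_5 → 2⁴ + 0⁴ + 4⁴ = 16 + 0 + 256 = 272
272 = (2,0,4,2)_5 → 2⁴ + 0⁴ + 4⁴ + 2⁴ = 16 + 0 + 256 + 16 = 288
288 = (2,1,2,3)_5 → 2⁴ + 1⁴ + 2⁴ + 3⁴ = 16 + 1 + 16 + 81 = 114
114 = (4,2,4)_5 → 4⁴ + 2⁴ + 4⁴ = 256 + 16 + 256 = 528
528 = (4,1,0,3)_5 → 4⁴ + 1⁴ + 0⁴ + 3⁴ = 256 + 1 + 0 + 81 = 338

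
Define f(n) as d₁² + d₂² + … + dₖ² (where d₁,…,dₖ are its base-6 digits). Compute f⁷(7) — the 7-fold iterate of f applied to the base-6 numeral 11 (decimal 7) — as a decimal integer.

7 = (1,1)_6 → 1² + 1² = 1 + 1 = 2
2 = (2)_6 → 2² = 4
4 = (4)_6 → 4² = 16
16 = (2,4)_6 → 2² + 4² = 4 + 16 = 20
20 = (3,2)_6 → 3² + 2² = 9 + 4 = 13
13 = (2,1)_6 → 2² + 1² = 4 + 1 = 5
5 = (5)_6 → 5² = 25

25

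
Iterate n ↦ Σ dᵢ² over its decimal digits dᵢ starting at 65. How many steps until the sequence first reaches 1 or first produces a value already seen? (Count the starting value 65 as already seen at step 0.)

65 → 6² + 5² = 61
61 → 6² + 1² = 37
37 → 3² + 7² = 58
58 → 5² + 8² = 89
89 → 8² + 9² = 145
145 → 1² + 4² + 5² = 42
42 → 4² + 2² = 20
20 → 2² + 0² = 4
4 → 4² = 16
16 → 1² + 6² = 37  — 37 repeats.
That took 10 steps.

10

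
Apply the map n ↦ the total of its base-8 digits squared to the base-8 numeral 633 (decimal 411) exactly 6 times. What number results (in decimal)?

411 = (6,3,3)_8 → 6² + 3² + 3² = 36 + 9 + 9 = 54
54 = (6,6)_8 → 6² + 6² = 36 + 36 = 72
72 = (1,1,0)_8 → 1² + 1² + 0² = 1 + 1 + 0 = 2
2 = (2)_8 → 2² = 4
4 = (4)_8 → 4² = 16
16 = (2,0)_8 → 2² + 0² = 4 + 0 = 4

4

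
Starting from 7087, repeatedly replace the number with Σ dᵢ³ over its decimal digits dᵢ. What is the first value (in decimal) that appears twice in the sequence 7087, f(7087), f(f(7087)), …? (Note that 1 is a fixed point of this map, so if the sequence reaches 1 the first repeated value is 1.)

1

7087 → 7³ + 0³ + 8³ + 7³ = 343 + 0 + 512 + 343 = 1198
1198 → 1³ + 1³ + 9³ + 8³ = 1 + 1 + 729 + 512 = 1243
1243 → 1³ + 2³ + 4³ + 3³ = 1 + 8 + 64 + 27 = 100
100 → 1³ + 0³ + 0³ = 1 + 0 + 0 = 1  — reached the fixed point 1.
1 → 1, so 1 is the first repeated value.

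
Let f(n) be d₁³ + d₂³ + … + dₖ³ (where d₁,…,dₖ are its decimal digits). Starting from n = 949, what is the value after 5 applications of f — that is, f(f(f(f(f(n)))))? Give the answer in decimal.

949 → 1522
1522 → 142
142 → 73
73 → 370
370 → 370

370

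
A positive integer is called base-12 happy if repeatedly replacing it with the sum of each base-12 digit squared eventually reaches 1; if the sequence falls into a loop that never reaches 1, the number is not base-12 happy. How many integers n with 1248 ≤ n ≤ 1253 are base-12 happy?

1248: 1248 → 128 → 164 → 66 → 61 → 26 → 8 → 64 → 41 → 34 → 104 → 128  (repeats 128)
1249: 1249 → 129 → 181 → 11 → 121 → 101 → 89 → 74 → 40 → 25 → 5 → 25  (repeats 25)
1250: 1250 → 132 → 121 → 101 → 89 → 74 → 40 → 25 → 5 → 25  (repeats 25)
1251: 1251 → 137 → 146 → 5 → 25 → 5  (repeats 5)
1252: 1252 → 144 → 1  (reaches 1)
1253: 1253 → 153 → 82 → 136 → 137 → 146 → 5 → 25 → 5  (repeats 5)
base-12 happy: 1252

1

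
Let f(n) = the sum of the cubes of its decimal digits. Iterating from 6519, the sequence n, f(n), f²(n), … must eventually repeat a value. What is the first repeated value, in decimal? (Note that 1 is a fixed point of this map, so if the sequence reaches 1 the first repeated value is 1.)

153

6519 → 6³ + 5³ + 1³ + 9³ = 216 + 125 + 1 + 729 = 1071
1071 → 1³ + 0³ + 7³ + 1³ = 1 + 0 + 343 + 1 = 345
345 → 3³ + 4³ + 5³ = 27 + 64 + 125 = 216
216 → 2³ + 1³ + 6³ = 8 + 1 + 216 = 225
225 → 2³ + 2³ + 5³ = 8 + 8 + 125 = 141
141 → 1³ + 4³ + 1³ = 1 + 64 + 1 = 66
66 → 6³ + 6³ = 216 + 216 = 432
432 → 4³ + 3³ + 2³ = 64 + 27 + 8 = 99
99 → 9³ + 9³ = 729 + 729 = 1458
1458 → 1³ + 4³ + 5³ + 8³ = 1 + 64 + 125 + 512 = 702
702 → 7³ + 0³ + 2³ = 343 + 0 + 8 = 351
351 → 3³ + 5³ + 1³ = 27 + 125 + 1 = 153
153 → 1³ + 5³ + 3³ = 1 + 125 + 27 = 153  — 153 already appeared earlier.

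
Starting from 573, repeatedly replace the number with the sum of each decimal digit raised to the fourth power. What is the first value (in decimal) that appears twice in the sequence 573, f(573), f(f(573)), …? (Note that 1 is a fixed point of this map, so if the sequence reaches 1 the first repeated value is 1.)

8208

573 → 5⁴ + 7⁴ + 3⁴ = 625 + 2401 + 81 = 3107
3107 → 3⁴ + 1⁴ + 0⁴ + 7⁴ = 81 + 1 + 0 + 2401 = 2483
2483 → 2⁴ + 4⁴ + 8⁴ + 3⁴ = 16 + 256 + 4096 + 81 = 4449
4449 → 4⁴ + 4⁴ + 4⁴ + 9⁴ = 256 + 256 + 256 + 6561 = 7329
7329 → 7⁴ + 3⁴ + 2⁴ + 9⁴ = 2401 + 81 + 16 + 6561 = 9059
9059 → 9⁴ + 0⁴ + 5⁴ + 9⁴ = 6561 + 0 + 625 + 6561 = 13747
13747 → 1⁴ + 3⁴ + 7⁴ + 4⁴ + 7⁴ = 1 + 81 + 2401 + 256 + 2401 = 5140
5140 → 5⁴ + 1⁴ + 4⁴ + 0⁴ = 625 + 1 + 256 + 0 = 882
882 → 8⁴ + 8⁴ + 2⁴ = 4096 + 4096 + 16 = 8208
8208 → 8⁴ + 2⁴ + 0⁴ + 8⁴ = 4096 + 16 + 0 + 4096 = 8208  — 8208 already appeared earlier.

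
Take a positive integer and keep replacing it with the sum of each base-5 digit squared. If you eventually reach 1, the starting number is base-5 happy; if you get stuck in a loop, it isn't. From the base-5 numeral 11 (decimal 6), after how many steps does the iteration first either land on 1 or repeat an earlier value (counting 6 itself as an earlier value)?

6 = (1,1)_5 → 2
2 = (2)_5 → 4
4 = (4)_5 → 16
16 = (3,1)_5 → 10
10 = (2,0)_5 → 4  — 4 repeats.
That took 5 steps.

5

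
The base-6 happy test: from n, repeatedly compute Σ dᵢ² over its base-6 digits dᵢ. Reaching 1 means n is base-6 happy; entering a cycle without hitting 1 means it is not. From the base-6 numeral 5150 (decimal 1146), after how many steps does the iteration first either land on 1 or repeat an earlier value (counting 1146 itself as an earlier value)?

12

1146 = (5,1,5,0)_6 → 5² + 1² + 5² + 0² = 51
51 = (1,2,3)_6 → 1² + 2² + 3² = 14
14 = (2,2)_6 → 2² + 2² = 8
8 = (1,2)_6 → 1² + 2² = 5
5 = (5)_6 → 5² = 25
25 = (4,1)_6 → 4² + 1² = 17
17 = (2,5)_6 → 2² + 5² = 29
29 = (4,5)_6 → 4² + 5² = 41
41 = (1,0,5)_6 → 1² + 0² + 5² = 26
26 = (4,2)_6 → 4² + 2² = 20
20 = (3,2)_6 → 3² + 2² = 13
13 = (2,1)_6 → 2² + 1² = 5  — 5 repeats.
That took 12 steps.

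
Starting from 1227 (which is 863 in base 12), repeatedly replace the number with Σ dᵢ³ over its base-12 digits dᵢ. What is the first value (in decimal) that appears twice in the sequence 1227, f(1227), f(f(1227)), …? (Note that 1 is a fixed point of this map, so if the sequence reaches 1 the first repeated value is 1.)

755

1227 = (8,6,3)_12 → 8³ + 6³ + 3³ = 755
755 = (5,2,11)_12 → 5³ + 2³ + 11³ = 1464
1464 = (10,2,0)_12 → 10³ + 2³ + 0³ = 1008
1008 = (7,0,0)_12 → 7³ + 0³ + 0³ = 343
343 = (2,4,7)_12 → 2³ + 4³ + 7³ = 415
415 = (2,10,7)_12 → 2³ + 10³ + 7³ = 1351
1351 = (9,4,7)_12 → 9³ + 4³ + 7³ = 1136
1136 = (7,10,8)_12 → 7³ + 10³ + 8³ = 1855
1855 = (1,0,10,7)_12 → 1³ + 0³ + 10³ + 7³ = 1344
1344 = (9,4,0)_12 → 9³ + 4³ + 0³ = 793
793 = (5,6,1)_12 → 5³ + 6³ + 1³ = 342
342 = (2,4,6)_12 → 2³ + 4³ + 6³ = 288
288 = (2,0,0)_12 → 2³ + 0³ + 0³ = 8
8 = (8)_12 → 8³ = 512
512 = (3,6,8)_12 → 3³ + 6³ + 8³ = 755  — 755 already appeared earlier.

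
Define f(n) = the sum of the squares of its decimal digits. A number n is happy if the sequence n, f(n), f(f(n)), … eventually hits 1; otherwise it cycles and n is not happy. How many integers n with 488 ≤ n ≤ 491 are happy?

488: 488 → 144 → 33 → 18 → 65 → 61 → 37 → 58 → 89 → 145 → 42 → 20 → 4 → 16 → 37  — not happy
489: 489 → 161 → 38 → 73 → 58 → 89 → 145 → 42 → 20 → 4 → 16 → 37 → 58  — not happy
490: 490 → 97 → 130 → 10 → 1  — happy
491: 491 → 98 → 145 → 42 → 20 → 4 → 16 → 37 → 58 → 89 → 145  — not happy
happy: 490

1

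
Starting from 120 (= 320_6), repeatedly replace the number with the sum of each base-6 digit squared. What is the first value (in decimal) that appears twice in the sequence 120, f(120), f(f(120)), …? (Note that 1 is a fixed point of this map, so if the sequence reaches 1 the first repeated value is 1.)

13

120 = (3,2,0)_6 → 3² + 2² + 0² = 13
13 = (2,1)_6 → 2² + 1² = 5
5 = (5)_6 → 5² = 25
25 = (4,1)_6 → 4² + 1² = 17
17 = (2,5)_6 → 2² + 5² = 29
29 = (4,5)_6 → 4² + 5² = 41
41 = (1,0,5)_6 → 1² + 0² + 5² = 26
26 = (4,2)_6 → 4² + 2² = 20
20 = (3,2)_6 → 3² + 2² = 13  — 13 already appeared earlier.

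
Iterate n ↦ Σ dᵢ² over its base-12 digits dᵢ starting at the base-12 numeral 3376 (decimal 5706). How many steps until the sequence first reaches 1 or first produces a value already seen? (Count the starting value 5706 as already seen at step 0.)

5706 = (3,3,7,6)_12 → 3² + 3² + 7² + 6² = 103
103 = (8,7)_12 → 8² + 7² = 113
113 = (9,5)_12 → 9² + 5² = 106
106 = (8,10)_12 → 8² + 10² = 164
164 = (1,1,8)_12 → 1² + 1² + 8² = 66
66 = (5,6)_12 → 5² + 6² = 61
61 = (5,1)_12 → 5² + 1² = 26
26 = (2,2)_12 → 2² + 2² = 8
8 = (8)_12 → 8² = 64
64 = (5,4)_12 → 5² + 4² = 41
41 = (3,5)_12 → 3² + 5² = 34
34 = (2,10)_12 → 2² + 10² = 104
104 = (8,8)_12 → 8² + 8² = 128
128 = (10,8)_12 → 10² + 8² = 164  — 164 repeats.
That took 14 steps.

14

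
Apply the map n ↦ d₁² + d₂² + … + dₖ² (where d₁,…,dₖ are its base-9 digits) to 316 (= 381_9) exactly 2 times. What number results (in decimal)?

316 = (3,8,1)_9 → 74
74 = (8,2)_9 → 68

68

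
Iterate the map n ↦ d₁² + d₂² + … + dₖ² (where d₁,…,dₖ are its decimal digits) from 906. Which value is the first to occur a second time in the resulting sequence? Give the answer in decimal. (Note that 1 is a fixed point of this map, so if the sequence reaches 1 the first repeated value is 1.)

906 → 9² + 0² + 6² = 117
117 → 1² + 1² + 7² = 51
51 → 5² + 1² = 26
26 → 2² + 6² = 40
40 → 4² + 0² = 16
16 → 1² + 6² = 37
37 → 3² + 7² = 58
58 → 5² + 8² = 89
89 → 8² + 9² = 145
145 → 1² + 4² + 5² = 42
42 → 4² + 2² = 20
20 → 2² + 0² = 4
4 → 4² = 16  — 16 already appeared earlier.

16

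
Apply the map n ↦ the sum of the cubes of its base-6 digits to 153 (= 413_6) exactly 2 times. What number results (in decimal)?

43

153 = (4,1,3)_6 → 4³ + 1³ + 3³ = 92
92 = (2,3,2)_6 → 2³ + 3³ + 2³ = 43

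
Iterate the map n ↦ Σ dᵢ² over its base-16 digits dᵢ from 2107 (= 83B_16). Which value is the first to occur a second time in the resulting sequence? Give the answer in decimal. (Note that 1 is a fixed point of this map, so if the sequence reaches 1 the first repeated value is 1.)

2107 = (8,3,11)_16 → 8² + 3² + 11² = 194
194 = (12,2)_16 → 12² + 2² = 148
148 = (9,4)_16 → 9² + 4² = 97
97 = (6,1)_16 → 6² + 1² = 37
37 = (2,5)_16 → 2² + 5² = 29
29 = (1,13)_16 → 1² + 13² = 170
170 = (10,10)_16 → 10² + 10² = 200
200 = (12,8)_16 → 12² + 8² = 208
208 = (13,0)_16 → 13² + 0² = 169
169 = (10,9)_16 → 10² + 9² = 181
181 = (11,5)_16 → 11² + 5² = 146
146 = (9,2)_16 → 9² + 2² = 85
85 = (5,5)_16 → 5² + 5² = 50
50 = (3,2)_16 → 3² + 2² = 13
13 = (13)_16 → 13² = 169  — 169 already appeared earlier.

169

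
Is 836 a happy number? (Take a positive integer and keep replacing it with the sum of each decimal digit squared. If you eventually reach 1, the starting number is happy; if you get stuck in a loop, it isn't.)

happy

836 → 8² + 3² + 6² = 64 + 9 + 36 = 109
109 → 1² + 0² + 9² = 1 + 0 + 81 = 82
82 → 8² + 2² = 64 + 4 = 68
68 → 6² + 8² = 36 + 64 = 100
100 → 1² + 0² + 0² = 1 + 0 + 0 = 1  — reached 1.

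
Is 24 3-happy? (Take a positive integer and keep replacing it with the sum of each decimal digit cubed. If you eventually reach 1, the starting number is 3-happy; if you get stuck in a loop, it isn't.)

24 → 2³ + 4³ = 72
72 → 7³ + 2³ = 351
351 → 3³ + 5³ + 1³ = 153
153 → 1³ + 5³ + 3³ = 153  — 153 already seen; the sequence cycles without reaching 1.

not 3-happy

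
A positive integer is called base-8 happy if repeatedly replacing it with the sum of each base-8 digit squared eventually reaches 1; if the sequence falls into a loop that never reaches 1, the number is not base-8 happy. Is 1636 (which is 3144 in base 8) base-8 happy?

1636 = (3,1,4,4)_8 → 42
42 = (5,2)_8 → 29
29 = (3,5)_8 → 34
34 = (4,2)_8 → 20
20 = (2,4)_8 → 20  — 20 already seen; the sequence cycles without reaching 1.

not base-8 happy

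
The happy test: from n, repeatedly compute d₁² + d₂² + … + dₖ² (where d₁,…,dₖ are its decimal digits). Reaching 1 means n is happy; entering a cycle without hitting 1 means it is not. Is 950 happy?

950 → 9² + 5² + 0² = 81 + 25 + 0 = 106
106 → 1² + 0² + 6² = 1 + 0 + 36 = 37
37 → 3² + 7² = 9 + 49 = 58
58 → 5² + 8² = 25 + 64 = 89
89 → 8² + 9² = 64 + 81 = 145
145 → 1² + 4² + 5² = 1 + 16 + 25 = 42
42 → 4² + 2² = 16 + 4 = 20
20 → 2² + 0² = 4 + 0 = 4
4 → 4² = 16
16 → 1² + 6² = 1 + 36 = 37  — 37 already seen; the sequence cycles without reaching 1.

not happy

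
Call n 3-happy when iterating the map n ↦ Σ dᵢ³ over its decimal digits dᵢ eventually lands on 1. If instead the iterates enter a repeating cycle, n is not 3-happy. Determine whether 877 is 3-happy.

3-happy

877 → 8³ + 7³ + 7³ = 1198
1198 → 1³ + 1³ + 9³ + 8³ = 1243
1243 → 1³ + 2³ + 4³ + 3³ = 100
100 → 1³ + 0³ + 0³ = 1  — reached 1.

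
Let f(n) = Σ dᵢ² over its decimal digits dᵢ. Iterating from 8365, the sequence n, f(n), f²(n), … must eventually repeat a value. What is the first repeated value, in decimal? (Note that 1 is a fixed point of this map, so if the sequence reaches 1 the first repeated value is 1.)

16

8365 → 8² + 3² + 6² + 5² = 64 + 9 + 36 + 25 = 134
134 → 1² + 3² + 4² = 1 + 9 + 16 = 26
26 → 2² + 6² = 4 + 36 = 40
40 → 4² + 0² = 16 + 0 = 16
16 → 1² + 6² = 1 + 36 = 37
37 → 3² + 7² = 9 + 49 = 58
58 → 5² + 8² = 25 + 64 = 89
89 → 8² + 9² = 64 + 81 = 145
145 → 1² + 4² + 5² = 1 + 16 + 25 = 42
42 → 4² + 2² = 16 + 4 = 20
20 → 2² + 0² = 4 + 0 = 4
4 → 4² = 16  — 16 already appeared earlier.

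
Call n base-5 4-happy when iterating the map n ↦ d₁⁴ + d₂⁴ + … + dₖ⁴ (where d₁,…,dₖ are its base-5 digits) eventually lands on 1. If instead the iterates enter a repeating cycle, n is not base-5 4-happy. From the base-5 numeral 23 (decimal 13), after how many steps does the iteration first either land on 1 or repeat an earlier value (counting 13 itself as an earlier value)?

13 = (2,3)_5 → 2⁴ + 3⁴ = 16 + 81 = 97
97 = (3,4,2)_5 → 3⁴ + 4⁴ + 2⁴ = 81 + 256 + 16 = 353
353 = (2,4,0,3)_5 → 2⁴ + 4⁴ + 0⁴ + 3⁴ = 16 + 256 + 0 + 81 = 353  — 353 repeats.
That took 3 steps.

3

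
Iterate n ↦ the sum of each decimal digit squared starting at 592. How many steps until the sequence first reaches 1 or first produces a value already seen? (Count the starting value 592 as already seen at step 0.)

592 → 5² + 9² + 2² = 110
110 → 1² + 1² + 0² = 2
2 → 2² = 4
4 → 4² = 16
16 → 1² + 6² = 37
37 → 3² + 7² = 58
58 → 5² + 8² = 89
89 → 8² + 9² = 145
145 → 1² + 4² + 5² = 42
42 → 4² + 2² = 20
20 → 2² + 0² = 4  — 4 repeats.
That took 11 steps.

11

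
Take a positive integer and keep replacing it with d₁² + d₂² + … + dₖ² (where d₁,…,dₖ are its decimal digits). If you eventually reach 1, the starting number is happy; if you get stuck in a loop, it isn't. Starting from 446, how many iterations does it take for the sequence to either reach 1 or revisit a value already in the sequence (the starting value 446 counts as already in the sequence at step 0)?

446 → 68
68 → 100
100 → 1  — reached 1.
That took 3 steps.

3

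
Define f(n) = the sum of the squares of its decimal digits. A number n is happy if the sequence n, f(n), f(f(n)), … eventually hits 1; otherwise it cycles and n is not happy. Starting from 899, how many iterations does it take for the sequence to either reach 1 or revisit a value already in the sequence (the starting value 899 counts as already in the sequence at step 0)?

899 → 8² + 9² + 9² = 226
226 → 2² + 2² + 6² = 44
44 → 4² + 4² = 32
32 → 3² + 2² = 13
13 → 1² + 3² = 10
10 → 1² + 0² = 1  — reached 1.
That took 6 steps.

6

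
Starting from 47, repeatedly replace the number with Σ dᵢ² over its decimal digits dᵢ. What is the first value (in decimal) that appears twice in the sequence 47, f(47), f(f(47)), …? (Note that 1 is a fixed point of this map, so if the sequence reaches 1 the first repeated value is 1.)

37

47 → 4² + 7² = 65
65 → 6² + 5² = 61
61 → 6² + 1² = 37
37 → 3² + 7² = 58
58 → 5² + 8² = 89
89 → 8² + 9² = 145
145 → 1² + 4² + 5² = 42
42 → 4² + 2² = 20
20 → 2² + 0² = 4
4 → 4² = 16
16 → 1² + 6² = 37  — 37 already appeared earlier.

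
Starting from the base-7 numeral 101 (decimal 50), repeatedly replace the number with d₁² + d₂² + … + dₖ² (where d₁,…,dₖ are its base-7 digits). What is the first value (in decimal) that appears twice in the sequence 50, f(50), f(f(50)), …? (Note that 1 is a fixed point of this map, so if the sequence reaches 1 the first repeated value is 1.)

50 = (1,0,1)_7 → 1² + 0² + 1² = 1 + 0 + 1 = 2
2 = (2)_7 → 2² = 4
4 = (4)_7 → 4² = 16
16 = (2,2)_7 → 2² + 2² = 4 + 4 = 8
8 = (1,1)_7 → 1² + 1² = 1 + 1 = 2  — 2 already appeared earlier.

2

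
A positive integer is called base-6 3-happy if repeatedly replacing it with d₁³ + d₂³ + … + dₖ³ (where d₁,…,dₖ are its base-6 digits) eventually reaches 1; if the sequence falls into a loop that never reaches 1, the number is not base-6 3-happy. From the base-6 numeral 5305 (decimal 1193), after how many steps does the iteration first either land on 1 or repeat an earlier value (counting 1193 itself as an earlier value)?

1193 = (5,3,0,5)_6 → 277
277 = (1,1,4,1)_6 → 67
67 = (1,5,1)_6 → 127
127 = (3,3,1)_6 → 55
55 = (1,3,1)_6 → 29
29 = (4,5)_6 → 189
189 = (5,1,3)_6 → 153
153 = (4,1,3)_6 → 92
92 = (2,3,2)_6 → 43
43 = (1,1,1)_6 → 3
3 = (3)_6 → 27
27 = (4,3)_6 → 91
91 = (2,3,1)_6 → 36
36 = (1,0,0)_6 → 1  — reached 1.
That took 14 steps.

14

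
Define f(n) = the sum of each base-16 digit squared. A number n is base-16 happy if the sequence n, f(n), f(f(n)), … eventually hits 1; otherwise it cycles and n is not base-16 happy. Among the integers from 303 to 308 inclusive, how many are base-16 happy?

2

303: 303 → 230 → 232 → 260 → 17 → 2 → 4 → 16 → 1  — base-16 happy
304: 304 → 10 → 100 → 52 → 25 → 82 → 29 → 170 → 200 → 208 → 169 → 181 → 146 → 85 → 50 → 13 → 169  — not base-16 happy
305: 305 → 11 → 121 → 130 → 68 → 32 → 4 → 16 → 1  — base-16 happy
306: 306 → 14 → 196 → 160 → 100 → 52 → 25 → 82 → 29 → 170 → 200 → 208 → 169 → 181 → 146 → 85 → 50 → 13 → 169  — not base-16 happy
307: 307 → 19 → 10 → 100 → 52 → 25 → 82 → 29 → 170 → 200 → 208 → 169 → 181 → 146 → 85 → 50 → 13 → 169  — not base-16 happy
308: 308 → 26 → 101 → 61 → 178 → 125 → 218 → 269 → 170 → 200 → 208 → 169 → 181 → 146 → 85 → 50 → 13 → 169  — not base-16 happy
base-16 happy: 303, 305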